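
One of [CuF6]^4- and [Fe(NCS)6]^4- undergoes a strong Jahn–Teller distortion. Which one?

[CuF6]^4-

[CuF6]^4-: Each fluoride is −1; balancing the −4 overall charge requires Cu(II). Group 11 minus oxidation state 2 gives a d⁹ configuration. The t₂g⁶e_g³ configuration has an unevenly filled e_g set; the Jahn–Teller theorem predicts a tetragonal distortion (typically axial elongation) to lift the degeneracy.
[Fe(NCS)6]^4-: Ligand charges: each isothiocyanate is −1. With an overall charge of −4 the iron centre must be in the +2 oxidation state. Iron is a group-8 element; Fe(II) is therefore d⁶. Isothiocyanate is a weak-field ligand for a first-row metal, so the complex is high-spin. The d⁶ configuration leaves the e_g set evenly filled (or empty) — no strong Jahn–Teller driving force.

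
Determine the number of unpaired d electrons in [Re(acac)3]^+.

Ligand charges: each acetylacetonate is −1. With an overall charge of +1 the rhenium centre must be in the +4 oxidation state.
Re sits in group 7, so the d-electron count is 7 − 4 = 3.
Counting donor atoms: 3×acetylacetonate (bidentate) → 6 donors. Coordination number = 6.
In an octahedral field the d³ configuration is t₂g³e_g⁰ (only one arrangement possible), giving 3 unpaired electrons.

3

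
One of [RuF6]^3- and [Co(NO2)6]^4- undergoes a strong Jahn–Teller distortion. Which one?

[RuF6]^3-: Ligand charges: each fluoride is −1. With an overall charge of −3 the ruthenium centre must be in the +3 oxidation state. Group 8 minus oxidation state 3 gives a d⁵ configuration. A 4d ion has a large Δₒ and is invariably low-spin. The d⁵ configuration leaves the e_g set evenly filled (or empty) — no strong Jahn–Teller driving force.
[Co(NO2)6]^4-: Ligand charges: each nitro (N-bound nitrite) is −1. With an overall charge of −4 the cobalt centre must be in the +2 oxidation state. Co sits in group 9, so the d-electron count is 9 − 2 = 7. Nitro (N-bound nitrite) is a strong-field ligand (high in the spectrochemical series) for a first-row metal, so the complex is low-spin. The t₂g⁶e_g¹ (low-spin) configuration has an unevenly filled e_g set; the Jahn–Teller theorem predicts a tetragonal distortion (typically axial elongation) to lift the degeneracy.

[Co(NO2)6]^4-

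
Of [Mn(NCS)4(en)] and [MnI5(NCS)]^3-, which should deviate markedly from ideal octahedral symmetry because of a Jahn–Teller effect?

[Mn(NCS)4(en)]: Ligand charges: each isothiocyanate is −1; ethylenediamine is neutral. With an overall charge of 0 the manganese centre must be in the +4 oxidation state. Manganese is a group-7 element; Mn(IV) is therefore d³. The d³ configuration leaves the e_g set evenly filled (or empty) — no strong Jahn–Teller driving force.
[MnI5(NCS)]^3-: Summing ligand charges against the −3 overall charge gives an oxidation state of +3 for manganese. Manganese is a group-7 element; Mn(III) is therefore d⁴. Iodide and isothiocyanate are weak-field ligands for a first-row metal, so the complex is high-spin. The t₂g³e_g¹ (high-spin) configuration has an unevenly filled e_g set; the Jahn–Teller theorem predicts a tetragonal distortion (typically axial elongation) to lift the degeneracy.

[MnI5(NCS)]^3-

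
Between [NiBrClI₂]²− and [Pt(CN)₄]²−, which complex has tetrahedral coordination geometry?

[NiBrClI₂]²−

For [NiBrClI₂]²−: Each bromide is −1; each chloride is −1; each iodide is −1; balancing the −2 overall charge requires Ni(II). Ni sits in group 10, so the d-electron count is 10 − 2 = 8. Bromide, chloride, and iodide are weak-field ligands. With weak-field ligands the CFSE gain from square planar is small, so a 3d d⁸ ion takes the sterically preferred tetrahedral geometry. → tetrahedral.
For [Pt(CN)₄]²−: Ligand charges: each cyanide is −1. With an overall charge of −2 the platinum centre must be in the +2 oxidation state. Pt sits in group 10, so the d-electron count is 10 − 2 = 8. A 5d d⁸ ion has a large crystal-field splitting; square planar leaves the high-energy d_{x²−y²} orbital empty and maximises CFSE. → square planar.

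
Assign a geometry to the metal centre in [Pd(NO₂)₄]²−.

Each nitro (N-bound nitrite) is −1; balancing the −2 overall charge requires Pd(II).
Group 10 minus oxidation state 2 gives a d⁸ configuration.
Coordination number: 4.
A 4d d⁸ ion has a large crystal-field splitting; square planar leaves the high-energy d_{x²−y²} orbital empty and maximises CFSE.

square planar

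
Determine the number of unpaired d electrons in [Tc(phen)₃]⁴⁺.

Ligand charges: 1,10-phenanthroline is neutral. With an overall charge of +4 the technetium centre must be in the +4 oxidation state.
Technetium is a group-7 element; Tc(IV) is therefore d³.
Counting donor atoms: 3×1,10-phenanthroline (bidentate) → 6 donors. Coordination number = 6.
In an octahedral field the d³ configuration is t₂g³e_g⁰ (only one arrangement possible), giving 3 unpaired electrons.

3 unpaired electrons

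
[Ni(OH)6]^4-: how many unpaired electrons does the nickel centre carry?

2

Each hydroxide is −1; balancing the −4 overall charge requires Ni(II).
Ni sits in group 10, so the d-electron count is 10 − 2 = 8.
In an octahedral field the d⁸ configuration is t₂g⁶e_g² (only one arrangement possible), giving 2 unpaired electrons.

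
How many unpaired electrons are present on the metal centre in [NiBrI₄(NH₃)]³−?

Ligand charges: each bromide is −1; each iodide is −1; ammonia is neutral. With an overall charge of −3 the nickel centre must be in the +2 oxidation state.
Group 10 minus oxidation state 2 gives a d⁸ configuration.
In an octahedral field the d⁸ configuration is t₂g⁶e_g² (only one arrangement possible), giving 2 unpaired electrons.

2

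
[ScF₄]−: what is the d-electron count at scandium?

Summing ligand charges against the −1 overall charge gives an oxidation state of +3 for scandium.
Scandium is a group-3 element; Sc(III) is therefore d⁰.

d0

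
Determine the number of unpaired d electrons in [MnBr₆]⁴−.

5 unpaired electrons

Ligand charges: each bromide is −1. With an overall charge of −4 the manganese centre must be in the +2 oxidation state.
Mn sits in group 7, so the d-electron count is 7 − 2 = 5.
The spin state decides the count: Bromide is a weak-field ligand for a first-row metal, so the complex is high-spin.
An octahedral high-spin d⁵ ion is t₂g³e_g², giving 5 unpaired electrons.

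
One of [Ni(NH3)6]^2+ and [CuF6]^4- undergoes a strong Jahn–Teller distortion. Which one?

[CuF6]^4-

[Ni(NH3)6]^2+: Ammonia is neutral; balancing the +2 overall charge requires Ni(II). Ni sits in group 10, so the d-electron count is 10 − 2 = 8. The d⁸ configuration leaves the e_g set evenly filled (or empty) — no strong Jahn–Teller driving force.
[CuF6]^4-: Summing ligand charges against the −4 overall charge gives an oxidation state of +2 for copper. Cu sits in group 11, so the d-electron count is 11 − 2 = 9. The t₂g⁶e_g³ configuration has an unevenly filled e_g set; the Jahn–Teller theorem predicts a tetragonal distortion (typically axial elongation) to lift the degeneracy.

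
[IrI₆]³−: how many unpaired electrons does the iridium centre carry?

Summing ligand charges against the −3 overall charge gives an oxidation state of +3 for iridium.
Iridium is a group-9 element; Ir(III) is therefore d⁶.
The spin state decides the count: a 5d ion has a large Δₒ and is invariably low-spin.
An octahedral low-spin d⁶ ion is t₂g⁶e_g⁰, giving 0 unpaired electrons.

0 unpaired electrons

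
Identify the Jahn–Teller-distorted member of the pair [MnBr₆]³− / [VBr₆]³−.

[MnBr₆]³−

[MnBr₆]³−: Ligand charges: each bromide is −1. With an overall charge of −3 the manganese centre must be in the +3 oxidation state. Manganese is a group-7 element; Mn(III) is therefore d⁴. Bromide is a weak-field ligand for a first-row metal, so the complex is high-spin. The t₂g³e_g¹ (high-spin) configuration has an unevenly filled e_g set; the Jahn–Teller theorem predicts a tetragonal distortion (typically axial elongation) to lift the degeneracy.
[VBr₆]³−: Summing ligand charges against the −3 overall charge gives an oxidation state of +3 for vanadium. V sits in group 5, so the d-electron count is 5 − 3 = 2. The d² configuration leaves the e_g set evenly filled (or empty) — no strong Jahn–Teller driving force.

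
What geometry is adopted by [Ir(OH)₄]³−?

Each hydroxide is −1; balancing the −3 overall charge requires Ir(I).
Iridium is a group-9 element; Ir(I) is therefore d⁸.
Coordination number: 4.
A 5d d⁸ ion has a large crystal-field splitting; square planar leaves the high-energy d_{x²−y²} orbital empty and maximises CFSE.

square planar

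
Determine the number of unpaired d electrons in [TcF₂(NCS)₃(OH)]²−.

Summing ligand charges against the −2 overall charge gives an oxidation state of +4 for technetium.
Technetium is a group-7 element; Tc(IV) is therefore d³.
In an octahedral field the d³ configuration is t₂g³e_g⁰ (only one arrangement possible), giving 3 unpaired electrons.

3 unpaired electrons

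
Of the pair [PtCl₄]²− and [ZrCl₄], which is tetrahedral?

[ZrCl₄]

For [PtCl₄]²−: Summing ligand charges against the −2 overall charge gives an oxidation state of +2 for platinum. Pt sits in group 10, so the d-electron count is 10 − 2 = 8. A 5d d⁸ ion has a large crystal-field splitting; square planar leaves the high-energy d_{x²−y²} orbital empty and maximises CFSE. → square planar.
For [ZrCl₄]: Summing ligand charges against the 0 overall charge gives an oxidation state of +4 for zirconium. Group 4 minus oxidation state 4 gives a d⁰ configuration. A d⁰ ion has no crystal-field stabilisation preference between square planar and tetrahedral, so four ligands adopt the sterically favoured tetrahedral geometry. → tetrahedral.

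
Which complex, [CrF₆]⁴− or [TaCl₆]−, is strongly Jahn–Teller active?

[CrF₆]⁴−

[CrF₆]⁴−: Each fluoride is −1; balancing the −4 overall charge requires Cr(II). Chromium is a group-6 element; Cr(II) is therefore d⁴. Fluoride is a weak-field ligand for a first-row metal, so the complex is high-spin. The t₂g³e_g¹ (high-spin) configuration has an unevenly filled e_g set; the Jahn–Teller theorem predicts a tetragonal distortion (typically axial elongation) to lift the degeneracy.
[TaCl₆]−: Summing ligand charges against the −1 overall charge gives an oxidation state of +5 for tantalum. Ta sits in group 5, so the d-electron count is 5 − 5 = 0. The d⁰ configuration leaves the e_g set evenly filled (or empty) — no strong Jahn–Teller driving force.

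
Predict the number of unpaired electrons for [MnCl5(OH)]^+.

Ligand charges: each chloride is −1; each hydroxide is −1. With an overall charge of +1 the manganese centre must be in the +7 oxidation state.
Manganese is a group-7 element; Mn(VII) is therefore d⁰.
In an octahedral field the d⁰ configuration is t₂g⁰e_g⁰, giving 0 unpaired electrons.

0 unpaired electrons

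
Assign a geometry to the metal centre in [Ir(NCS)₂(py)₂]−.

square planar

Each isothiocyanate is −1; pyridine is neutral; balancing the −1 overall charge requires Ir(I).
Group 9 minus oxidation state 1 gives a d⁸ configuration.
Coordination number: 4.
A 5d d⁸ ion has a large crystal-field splitting; square planar leaves the high-energy d_{x²−y²} orbital empty and maximises CFSE.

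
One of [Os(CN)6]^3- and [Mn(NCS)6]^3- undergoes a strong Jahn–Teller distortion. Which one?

[Mn(NCS)6]^3-

[Os(CN)6]^3-: Each cyanide is −1; balancing the −3 overall charge requires Os(III). Osmium is a group-8 element; Os(III) is therefore d⁵. A 5d ion has a large Δₒ and is invariably low-spin. The d⁵ configuration leaves the e_g set evenly filled (or empty) — no strong Jahn–Teller driving force.
[Mn(NCS)6]^3-: Ligand charges: each isothiocyanate is −1. With an overall charge of −3 the manganese centre must be in the +3 oxidation state. Group 7 minus oxidation state 3 gives a d⁴ configuration. Isothiocyanate is a weak-field ligand for a first-row metal, so the complex is high-spin. The t₂g³e_g¹ (high-spin) configuration has an unevenly filled e_g set; the Jahn–Teller theorem predicts a tetragonal distortion (typically axial elongation) to lift the degeneracy.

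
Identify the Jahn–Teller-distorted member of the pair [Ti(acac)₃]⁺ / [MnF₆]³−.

[Ti(acac)₃]⁺: Each acetylacetonate is −1; balancing the +1 overall charge requires Ti(IV). Titanium is a group-4 element; Ti(IV) is therefore d⁰. The d⁰ configuration leaves the e_g set evenly filled (or empty) — no strong Jahn–Teller driving force.
[MnF₆]³−: Summing ligand charges against the −3 overall charge gives an oxidation state of +3 for manganese. Manganese is a group-7 element; Mn(III) is therefore d⁴. Fluoride is a weak-field ligand for a first-row metal, so the complex is high-spin. The t₂g³e_g¹ (high-spin) configuration has an unevenly filled e_g set; the Jahn–Teller theorem predicts a tetragonal distortion (typically axial elongation) to lift the degeneracy.

[MnF₆]³−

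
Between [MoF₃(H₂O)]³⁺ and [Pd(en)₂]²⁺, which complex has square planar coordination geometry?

For [MoF₃(H₂O)]³⁺: Each fluoride is −1; water is neutral; balancing the +3 overall charge requires Mo(VI). Mo sits in group 6, so the d-electron count is 6 − 6 = 0. A d⁰ ion has no crystal-field stabilisation preference between square planar and tetrahedral, so four ligands adopt the sterically favoured tetrahedral geometry. → tetrahedral.
For [Pd(en)₂]²⁺: Ligand charges: ethylenediamine is neutral. With an overall charge of +2 the palladium centre must be in the +2 oxidation state. Group 10 minus oxidation state 2 gives a d⁸ configuration. A 4d d⁸ ion has a large crystal-field splitting; square planar leaves the high-energy d_{x²−y²} orbital empty and maximises CFSE. → square planar.

[Pd(en)₂]²⁺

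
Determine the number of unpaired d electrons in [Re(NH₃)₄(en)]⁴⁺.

3

Ligand charges: ammonia is neutral; ethylenediamine is neutral. With an overall charge of +4 the rhenium centre must be in the +4 oxidation state.
Group 7 minus oxidation state 4 gives a d³ configuration.
Counting donor atoms: 4×ammonia (monodentate) → 4 donors; 1×ethylenediamine (bidentate) → 2 donors. Coordination number = 6.
In an octahedral field the d³ configuration is t₂g³e_g⁰ (only one arrangement possible), giving 3 unpaired electrons.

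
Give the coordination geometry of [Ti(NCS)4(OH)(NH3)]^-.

octahedral

Each isothiocyanate is −1; each hydroxide is −1; ammonia is neutral; balancing the −1 overall charge requires Ti(IV).
Ti sits in group 4, so the d-electron count is 4 − 4 = 0.
Coordination number: 6.
Six donors around a single metal centre give an octahedral coordination sphere.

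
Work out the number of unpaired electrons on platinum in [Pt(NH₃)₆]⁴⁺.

0 unpaired electrons

Summing ligand charges against the +4 overall charge gives an oxidation state of +4 for platinum.
Group 10 minus oxidation state 4 gives a d⁶ configuration.
The spin state decides the count: a 5d ion has a large Δₒ and is invariably low-spin.
An octahedral low-spin d⁶ ion is t₂g⁶e_g⁰, giving 0 unpaired electrons.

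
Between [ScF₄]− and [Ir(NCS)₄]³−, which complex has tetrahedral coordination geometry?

[ScF₄]−

For [ScF₄]−: Summing ligand charges against the −1 overall charge gives an oxidation state of +3 for scandium. Sc sits in group 3, so the d-electron count is 3 − 3 = 0. A d⁰ ion has no crystal-field stabilisation preference between square planar and tetrahedral, so four ligands adopt the sterically favoured tetrahedral geometry. → tetrahedral.
For [Ir(NCS)₄]³−: Each isothiocyanate is −1; balancing the −3 overall charge requires Ir(I). Group 9 minus oxidation state 1 gives a d⁸ configuration. A 5d d⁸ ion has a large crystal-field splitting; square planar leaves the high-energy d_{x²−y²} orbital empty and maximises CFSE. → square planar.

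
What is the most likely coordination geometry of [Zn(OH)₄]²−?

tetrahedral

Summing ligand charges against the −2 overall charge gives an oxidation state of +2 for zinc.
Zn sits in group 12, so the d-electron count is 12 − 2 = 10.
With 4 monodentate ligands the coordination number is 4.
A d¹⁰ ion has no crystal-field stabilisation preference between square planar and tetrahedral, so four ligands adopt the sterically favoured tetrahedral geometry.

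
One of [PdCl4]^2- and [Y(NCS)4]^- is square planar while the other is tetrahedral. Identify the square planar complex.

[PdCl4]^2-

For [PdCl4]^2-: Ligand charges: each chloride is −1. With an overall charge of −2 the palladium centre must be in the +2 oxidation state. Palladium is a group-10 element; Pd(II) is therefore d⁸. A 4d d⁸ ion has a large crystal-field splitting; square planar leaves the high-energy d_{x²−y²} orbital empty and maximises CFSE. → square planar.
For [Y(NCS)4]^-: Summing ligand charges against the −1 overall charge gives an oxidation state of +3 for yttrium. Group 3 minus oxidation state 3 gives a d⁰ configuration. A d⁰ ion has no crystal-field stabilisation preference between square planar and tetrahedral, so four ligands adopt the sterically favoured tetrahedral geometry. → tetrahedral.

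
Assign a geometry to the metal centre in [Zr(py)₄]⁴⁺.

tetrahedral

Summing ligand charges against the +4 overall charge gives an oxidation state of +4 for zirconium.
Group 4 minus oxidation state 4 gives a d⁰ configuration.
Coordination number: 4.
A d⁰ ion has no crystal-field stabilisation preference between square planar and tetrahedral, so four ligands adopt the sterically favoured tetrahedral geometry.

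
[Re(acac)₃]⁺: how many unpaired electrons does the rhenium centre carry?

Summing ligand charges against the +1 overall charge gives an oxidation state of +4 for rhenium.
Rhenium is a group-7 element; Re(IV) is therefore d³.
Counting donor atoms: 3×acetylacetonate (bidentate) → 6 donors. Coordination number = 6.
In an octahedral field the d³ configuration is t₂g³e_g⁰ (only one arrangement possible), giving 3 unpaired electrons.

3 unpaired electrons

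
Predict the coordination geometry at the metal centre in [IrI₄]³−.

square planar

Summing ligand charges against the −3 overall charge gives an oxidation state of +1 for iridium.
Group 9 minus oxidation state 1 gives a d⁸ configuration.
Coordination number: 4.
A 5d d⁸ ion has a large crystal-field splitting; square planar leaves the high-energy d_{x²−y²} orbital empty and maximises CFSE.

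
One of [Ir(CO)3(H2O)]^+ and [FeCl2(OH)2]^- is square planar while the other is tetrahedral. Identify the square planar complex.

[Ir(CO)3(H2O)]^+

For [Ir(CO)3(H2O)]^+: Summing ligand charges against the +1 overall charge gives an oxidation state of +1 for iridium. Group 9 minus oxidation state 1 gives a d⁸ configuration. A 5d d⁸ ion has a large crystal-field splitting; square planar leaves the high-energy d_{x²−y²} orbital empty and maximises CFSE. → square planar.
For [FeCl2(OH)2]^-: Each chloride is −1; each hydroxide is −1; balancing the −1 overall charge requires Fe(III). Fe sits in group 8, so the d-electron count is 8 − 3 = 5. A high-spin d⁵ ion has zero CFSE in either geometry, so four ligands adopt the sterically favoured tetrahedral geometry. → tetrahedral.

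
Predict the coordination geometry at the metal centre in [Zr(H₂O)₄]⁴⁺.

Summing ligand charges against the +4 overall charge gives an oxidation state of +4 for zirconium.
Zr sits in group 4, so the d-electron count is 4 − 4 = 0.
With 4 monodentate ligands the coordination number is 4.
A d⁰ ion has no crystal-field stabilisation preference between square planar and tetrahedral, so four ligands adopt the sterically favoured tetrahedral geometry.

tetrahedral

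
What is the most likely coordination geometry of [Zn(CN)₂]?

Summing ligand charges against the 0 overall charge gives an oxidation state of +2 for zinc.
Group 12 minus oxidation state 2 gives a d¹⁰ configuration.
With 2 monodentate ligands the coordination number is 2.
A d¹⁰ ion with only two ligands adopts a linear arrangement (sp hybridisation; no CFSE preference).

linear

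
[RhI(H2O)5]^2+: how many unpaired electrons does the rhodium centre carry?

Ligand charges: each iodide is −1; water is neutral. With an overall charge of +2 the rhodium centre must be in the +3 oxidation state.
Rhodium is a group-9 element; Rh(III) is therefore d⁶.
The spin state decides the count: a 4d ion has a large Δₒ and is invariably low-spin.
An octahedral low-spin d⁶ ion is t₂g⁶e_g⁰, giving 0 unpaired electrons.

0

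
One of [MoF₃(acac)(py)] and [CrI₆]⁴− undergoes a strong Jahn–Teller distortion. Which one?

[CrI₆]⁴−

[MoF₃(acac)(py)]: Ligand charges: each fluoride is −1; each acetylacetonate is −1; pyridine is neutral. With an overall charge of 0 the molybdenum centre must be in the +4 oxidation state. Group 6 minus oxidation state 4 gives a d² configuration. The d² configuration leaves the e_g set evenly filled (or empty) — no strong Jahn–Teller driving force.
[CrI₆]⁴−: Summing ligand charges against the −4 overall charge gives an oxidation state of +2 for chromium. Group 6 minus oxidation state 2 gives a d⁴ configuration. Iodide is a weak-field ligand for a first-row metal, so the complex is high-spin. The t₂g³e_g¹ (high-spin) configuration has an unevenly filled e_g set; the Jahn–Teller theorem predicts a tetragonal distortion (typically axial elongation) to lift the degeneracy.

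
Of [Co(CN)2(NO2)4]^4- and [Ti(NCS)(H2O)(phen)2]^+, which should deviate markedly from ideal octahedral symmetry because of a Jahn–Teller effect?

[Co(CN)2(NO2)4]^4-

[Co(CN)2(NO2)4]^4-: Summing ligand charges against the −4 overall charge gives an oxidation state of +2 for cobalt. Group 9 minus oxidation state 2 gives a d⁷ configuration. Cyanide and nitro (N-bound nitrite) are strong-field ligands (high in the spectrochemical series) for a first-row metal, so the complex is low-spin. The t₂g⁶e_g¹ (low-spin) configuration has an unevenly filled e_g set; the Jahn–Teller theorem predicts a tetragonal distortion (typically axial elongation) to lift the degeneracy.
[Ti(NCS)(H2O)(phen)2]^+: Summing ligand charges against the +1 overall charge gives an oxidation state of +2 for titanium. Ti sits in group 4, so the d-electron count is 4 − 2 = 2. The d² configuration leaves the e_g set evenly filled (or empty) — no strong Jahn–Teller driving force.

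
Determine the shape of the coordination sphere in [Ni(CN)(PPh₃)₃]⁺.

square planar

Ligand charges: each cyanide is −1; triphenylphosphine is neutral. With an overall charge of +1 the nickel centre must be in the +2 oxidation state.
Ni sits in group 10, so the d-electron count is 10 − 2 = 8.
Coordination number: 4.
Cyanide and triphenylphosphine are strong-field ligands (high in the spectrochemical series).
A 3d d⁸ ion with strong-field ligands gains enough CFSE to favour square planar over tetrahedral.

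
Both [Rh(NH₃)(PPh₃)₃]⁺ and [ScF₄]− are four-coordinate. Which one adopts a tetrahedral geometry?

For [Rh(NH₃)(PPh₃)₃]⁺: Summing ligand charges against the +1 overall charge gives an oxidation state of +1 for rhodium. Rh sits in group 9, so the d-electron count is 9 − 1 = 8. A 4d d⁸ ion has a large crystal-field splitting; square planar leaves the high-energy d_{x²−y²} orbital empty and maximises CFSE. → square planar.
For [ScF₄]−: Each fluoride is −1; balancing the −1 overall charge requires Sc(III). Sc sits in group 3, so the d-electron count is 3 − 3 = 0. A d⁰ ion has no crystal-field stabilisation preference between square planar and tetrahedral, so four ligands adopt the sterically favoured tetrahedral geometry. → tetrahedral.

[ScF₄]−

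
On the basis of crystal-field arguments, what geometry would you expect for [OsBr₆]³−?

Summing ligand charges against the −3 overall charge gives an oxidation state of +3 for osmium.
Os sits in group 8, so the d-electron count is 8 − 3 = 5.
With 6 monodentate ligands the coordination number is 6.
Six donors around a single metal centre give an octahedral coordination sphere.

octahedral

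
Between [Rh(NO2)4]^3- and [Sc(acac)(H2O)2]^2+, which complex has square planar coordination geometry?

[Rh(NO2)4]^3-

For [Rh(NO2)4]^3-: Summing ligand charges against the −3 overall charge gives an oxidation state of +1 for rhodium. Rhodium is a group-9 element; Rh(I) is therefore d⁸. A 4d d⁸ ion has a large crystal-field splitting; square planar leaves the high-energy d_{x²−y²} orbital empty and maximises CFSE. → square planar.
For [Sc(acac)(H2O)2]^2+: Ligand charges: each acetylacetonate is −1; water is neutral. With an overall charge of +2 the scandium centre must be in the +3 oxidation state. Scandium is a group-3 element; Sc(III) is therefore d⁰. A d⁰ ion has no crystal-field stabilisation preference between square planar and tetrahedral, so four ligands adopt the sterically favoured tetrahedral geometry. → tetrahedral.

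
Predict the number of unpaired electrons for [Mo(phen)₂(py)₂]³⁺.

1,10-phenanthroline is neutral; pyridine is neutral; balancing the +3 overall charge requires Mo(III).
Mo sits in group 6, so the d-electron count is 6 − 3 = 3.
Counting donor atoms: 2×1,10-phenanthroline (bidentate) → 4 donors; 2×pyridine (monodentate) → 2 donors. Coordination number = 6.
In an octahedral field the d³ configuration is t₂g³e_g⁰ (only one arrangement possible), giving 3 unpaired electrons.

3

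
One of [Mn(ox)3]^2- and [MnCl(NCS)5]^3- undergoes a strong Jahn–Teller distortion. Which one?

[MnCl(NCS)5]^3-

[Mn(ox)3]^2-: Summing ligand charges against the −2 overall charge gives an oxidation state of +4 for manganese. Manganese is a group-7 element; Mn(IV) is therefore d³. The d³ configuration leaves the e_g set evenly filled (or empty) — no strong Jahn–Teller driving force.
[MnCl(NCS)5]^3-: Summing ligand charges against the −3 overall charge gives an oxidation state of +3 for manganese. Mn sits in group 7, so the d-electron count is 7 − 3 = 4. Chloride and isothiocyanate are weak-field ligands for a first-row metal, so the complex is high-spin. The t₂g³e_g¹ (high-spin) configuration has an unevenly filled e_g set; the Jahn–Teller theorem predicts a tetragonal distortion (typically axial elongation) to lift the degeneracy.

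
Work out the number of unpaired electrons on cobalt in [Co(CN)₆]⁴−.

1

Ligand charges: each cyanide is −1. With an overall charge of −4 the cobalt centre must be in the +2 oxidation state.
Co sits in group 9, so the d-electron count is 9 − 2 = 7.
The spin state decides the count: Cyanide is a strong-field ligand (high in the spectrochemical series) for a first-row metal, so the complex is low-spin.
An octahedral low-spin d⁷ ion is t₂g⁶e_g¹, giving 1 unpaired electron.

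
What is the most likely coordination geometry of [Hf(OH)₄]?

Summing ligand charges against the 0 overall charge gives an oxidation state of +4 for hafnium.
Hafnium is a group-4 element; Hf(IV) is therefore d⁰.
Coordination number: 4.
A d⁰ ion has no crystal-field stabilisation preference between square planar and tetrahedral, so four ligands adopt the sterically favoured tetrahedral geometry.

tetrahedral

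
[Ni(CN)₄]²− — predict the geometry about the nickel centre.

square planar

Each cyanide is −1; balancing the −2 overall charge requires Ni(II).
Nickel is a group-10 element; Ni(II) is therefore d⁸.
Coordination number: 4.
Cyanide is a strong-field ligand (high in the spectrochemical series).
A 3d d⁸ ion with strong-field ligands gains enough CFSE to favour square planar over tetrahedral.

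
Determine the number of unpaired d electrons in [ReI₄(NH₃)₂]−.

2 unpaired electrons

Each iodide is −1; ammonia is neutral; balancing the −1 overall charge requires Re(III).
Rhenium is a group-7 element; Re(III) is therefore d⁴.
The spin state decides the count: a 5d ion has a large Δₒ and is invariably low-spin.
An octahedral low-spin d⁴ ion is t₂g⁴e_g⁰, giving 2 unpaired electrons.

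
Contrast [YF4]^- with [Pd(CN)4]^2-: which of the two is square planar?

[Pd(CN)4]^2-

For [YF4]^-: Each fluoride is −1; balancing the −1 overall charge requires Y(III). Y sits in group 3, so the d-electron count is 3 − 3 = 0. A d⁰ ion has no crystal-field stabilisation preference between square planar and tetrahedral, so four ligands adopt the sterically favoured tetrahedral geometry. → tetrahedral.
For [Pd(CN)4]^2-: Each cyanide is −1; balancing the −2 overall charge requires Pd(II). Pd sits in group 10, so the d-electron count is 10 − 2 = 8. A 4d d⁸ ion has a large crystal-field splitting; square planar leaves the high-energy d_{x²−y²} orbital empty and maximises CFSE. → square planar.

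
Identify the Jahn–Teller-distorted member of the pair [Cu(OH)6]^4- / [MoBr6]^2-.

[Cu(OH)6]^4-: Summing ligand charges against the −4 overall charge gives an oxidation state of +2 for copper. Group 11 minus oxidation state 2 gives a d⁹ configuration. The t₂g⁶e_g³ configuration has an unevenly filled e_g set; the Jahn–Teller theorem predicts a tetragonal distortion (typically axial elongation) to lift the degeneracy.
[MoBr6]^2-: Each bromide is −1; balancing the −2 overall charge requires Mo(IV). Mo sits in group 6, so the d-electron count is 6 − 4 = 2. The d² configuration leaves the e_g set evenly filled (or empty) — no strong Jahn–Teller driving force.

[Cu(OH)6]^4-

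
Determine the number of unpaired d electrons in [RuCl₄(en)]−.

1 unpaired electron

Each chloride is −1; ethylenediamine is neutral; balancing the −1 overall charge requires Ru(III).
Group 8 minus oxidation state 3 gives a d⁵ configuration.
Counting donor atoms: 4×chloride (monodentate) → 4 donors; 1×ethylenediamine (bidentate) → 2 donors. Coordination number = 6.
The spin state decides the count: a 4d ion has a large Δₒ and is invariably low-spin.
An octahedral low-spin d⁵ ion is t₂g⁵e_g⁰, giving 1 unpaired electron.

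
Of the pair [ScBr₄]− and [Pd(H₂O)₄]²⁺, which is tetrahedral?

For [ScBr₄]−: Ligand charges: each bromide is −1. With an overall charge of −1 the scandium centre must be in the +3 oxidation state. Group 3 minus oxidation state 3 gives a d⁰ configuration. A d⁰ ion has no crystal-field stabilisation preference between square planar and tetrahedral, so four ligands adopt the sterically favoured tetrahedral geometry. → tetrahedral.
For [Pd(H₂O)₄]²⁺: Water is neutral; balancing the +2 overall charge requires Pd(II). Group 10 minus oxidation state 2 gives a d⁸ configuration. A 4d d⁸ ion has a large crystal-field splitting; square planar leaves the high-energy d_{x²−y²} orbital empty and maximises CFSE. → square planar.

[ScBr₄]−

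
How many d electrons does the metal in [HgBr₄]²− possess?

d10

Summing ligand charges against the −2 overall charge gives an oxidation state of +2 for mercury.
Mercury is a group-12 element; Hg(II) is therefore d¹⁰.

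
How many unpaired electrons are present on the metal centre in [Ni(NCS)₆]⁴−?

Summing ligand charges against the −4 overall charge gives an oxidation state of +2 for nickel.
Group 10 minus oxidation state 2 gives a d⁸ configuration.
In an octahedral field the d⁸ configuration is t₂g⁶e_g² (only one arrangement possible), giving 2 unpaired electrons.

2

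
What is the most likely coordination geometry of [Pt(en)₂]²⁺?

Ligand charges: ethylenediamine is neutral. With an overall charge of +2 the platinum centre must be in the +2 oxidation state.
Platinum is a group-10 element; Pt(II) is therefore d⁸.
Counting donor atoms: 2×ethylenediamine (bidentate) → 4 donors. Coordination number = 4.
A 5d d⁸ ion has a large crystal-field splitting; square planar leaves the high-energy d_{x²−y²} orbital empty and maximises CFSE.

square planar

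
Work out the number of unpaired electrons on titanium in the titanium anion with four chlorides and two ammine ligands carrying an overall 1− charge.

Each chloride is −1; ammonia is neutral; balancing the −1 overall charge requires Ti(III).
Ti sits in group 4, so the d-electron count is 4 − 3 = 1.
In an octahedral field the d¹ configuration is t₂g¹e_g⁰ (only one arrangement possible), giving 1 unpaired electron.

1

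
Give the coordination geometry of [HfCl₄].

Each chloride is −1; balancing the 0 overall charge requires Hf(IV).
Hafnium is a group-4 element; Hf(IV) is therefore d⁰.
With 4 monodentate ligands the coordination number is 4.
A d⁰ ion has no crystal-field stabilisation preference between square planar and tetrahedral, so four ligands adopt the sterically favoured tetrahedral geometry.

tetrahedral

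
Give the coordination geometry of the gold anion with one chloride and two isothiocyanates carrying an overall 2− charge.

trigonal planar

Ligand charges: each chloride is −1; each isothiocyanate is −1. With an overall charge of −2 the gold centre must be in the +1 oxidation state.
Group 11 minus oxidation state 1 gives a d¹⁰ configuration.
Coordination number: 3.
Three ligands around a d¹⁰ centre minimise repulsion in a trigonal-planar arrangement.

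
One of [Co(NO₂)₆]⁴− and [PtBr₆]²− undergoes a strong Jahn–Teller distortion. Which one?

[Co(NO₂)₆]⁴−

[Co(NO₂)₆]⁴−: Each nitro (N-bound nitrite) is −1; balancing the −4 overall charge requires Co(II). Group 9 minus oxidation state 2 gives a d⁷ configuration. Nitro (N-bound nitrite) is a strong-field ligand (high in the spectrochemical series) for a first-row metal, so the complex is low-spin. The t₂g⁶e_g¹ (low-spin) configuration has an unevenly filled e_g set; the Jahn–Teller theorem predicts a tetragonal distortion (typically axial elongation) to lift the degeneracy.
[PtBr₆]²−: Summing ligand charges against the −2 overall charge gives an oxidation state of +4 for platinum. Group 10 minus oxidation state 4 gives a d⁶ configuration. A 5d ion has a large Δₒ and is invariably low-spin. The d⁶ configuration leaves the e_g set evenly filled (or empty) — no strong Jahn–Teller driving force.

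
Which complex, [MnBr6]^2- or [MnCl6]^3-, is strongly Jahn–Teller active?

[MnBr6]^2-: Summing ligand charges against the −2 overall charge gives an oxidation state of +4 for manganese. Mn sits in group 7, so the d-electron count is 7 − 4 = 3. The d³ configuration leaves the e_g set evenly filled (or empty) — no strong Jahn–Teller driving force.
[MnCl6]^3-: Each chloride is −1; balancing the −3 overall charge requires Mn(III). Mn sits in group 7, so the d-electron count is 7 − 3 = 4. Chloride is a weak-field ligand for a first-row metal, so the complex is high-spin. The t₂g³e_g¹ (high-spin) configuration has an unevenly filled e_g set; the Jahn–Teller theorem predicts a tetragonal distortion (typically axial elongation) to lift the degeneracy.

[MnCl6]^3-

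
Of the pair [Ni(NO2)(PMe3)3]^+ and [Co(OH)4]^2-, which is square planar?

For [Ni(NO2)(PMe3)3]^+: Summing ligand charges against the +1 overall charge gives an oxidation state of +2 for nickel. Group 10 minus oxidation state 2 gives a d⁸ configuration. Nitro (N-bound nitrite) and trimethylphosphine are strong-field ligands (high in the spectrochemical series). A 3d d⁸ ion with strong-field ligands gains enough CFSE to favour square planar over tetrahedral. → square planar.
For [Co(OH)4]^2-: Each hydroxide is −1; balancing the −2 overall charge requires Co(II). Co sits in group 9, so the d-electron count is 9 − 2 = 7. For a high-spin 3d d⁷ ion with weak-field ligands the small Δₜ gives little square-planar CFSE advantage, so four ligands adopt the sterically favoured tetrahedral geometry. → tetrahedral.

[Ni(NO2)(PMe3)3]^+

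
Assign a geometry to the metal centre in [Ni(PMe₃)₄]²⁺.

Trimethylphosphine is neutral; balancing the +2 overall charge requires Ni(II).
Nickel is a group-10 element; Ni(II) is therefore d⁸.
With 4 monodentate ligands the coordination number is 4.
Trimethylphosphine is a strong-field ligand (high in the spectrochemical series).
A 3d d⁸ ion with strong-field ligands gains enough CFSE to favour square planar over tetrahedral.

square planar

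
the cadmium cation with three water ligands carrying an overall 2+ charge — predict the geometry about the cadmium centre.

trigonal planar

Water is neutral; balancing the +2 overall charge requires Cd(II).
Group 12 minus oxidation state 2 gives a d¹⁰ configuration.
With 3 monodentate ligands the coordination number is 3.
Three ligands around a d¹⁰ centre minimise repulsion in a trigonal-planar arrangement.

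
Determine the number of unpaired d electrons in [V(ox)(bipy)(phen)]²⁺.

1

Summing ligand charges against the +2 overall charge gives an oxidation state of +4 for vanadium.
V sits in group 5, so the d-electron count is 5 − 4 = 1.
Counting donor atoms: 1×oxalate (bidentate) → 2 donors; 1×2,2′-bipyridine (bidentate) → 2 donors; 1×1,10-phenanthroline (bidentate) → 2 donors. Coordination number = 6.
In an octahedral field the d¹ configuration is t₂g¹e_g⁰ (only one arrangement possible), giving 1 unpaired electron.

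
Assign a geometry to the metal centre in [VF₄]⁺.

tetrahedral

Each fluoride is −1; balancing the +1 overall charge requires V(V).
Vanadium is a group-5 element; V(V) is therefore d⁰.
Coordination number: 4.
A d⁰ ion has no crystal-field stabilisation preference between square planar and tetrahedral, so four ligands adopt the sterically favoured tetrahedral geometry.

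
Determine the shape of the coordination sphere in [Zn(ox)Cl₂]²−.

tetrahedral

Summing ligand charges against the −2 overall charge gives an oxidation state of +2 for zinc.
Zinc is a group-12 element; Zn(II) is therefore d¹⁰.
Counting donor atoms: 1×oxalate (bidentate) → 2 donors; 2×chloride (monodentate) → 2 donors. Coordination number = 4.
A d¹⁰ ion has no crystal-field stabilisation preference between square planar and tetrahedral, so four ligands adopt the sterically favoured tetrahedral geometry.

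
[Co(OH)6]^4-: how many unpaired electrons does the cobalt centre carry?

Ligand charges: each hydroxide is −1. With an overall charge of −4 the cobalt centre must be in the +2 oxidation state.
Co sits in group 9, so the d-electron count is 9 − 2 = 7.
The spin state decides the count: Hydroxide is a weak-field ligand for a first-row metal, so the complex is high-spin.
An octahedral high-spin d⁷ ion is t₂g⁵e_g², giving 3 unpaired electrons.

3 unpaired electrons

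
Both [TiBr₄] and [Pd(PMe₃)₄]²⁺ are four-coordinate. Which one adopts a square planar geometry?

[Pd(PMe₃)₄]²⁺

For [TiBr₄]: Each bromide is −1; balancing the 0 overall charge requires Ti(IV). Group 4 minus oxidation state 4 gives a d⁰ configuration. A d⁰ ion has no crystal-field stabilisation preference between square planar and tetrahedral, so four ligands adopt the sterically favoured tetrahedral geometry. → tetrahedral.
For [Pd(PMe₃)₄]²⁺: Summing ligand charges against the +2 overall charge gives an oxidation state of +2 for palladium. Palladium is a group-10 element; Pd(II) is therefore d⁸. A 4d d⁸ ion has a large crystal-field splitting; square planar leaves the high-energy d_{x²−y²} orbital empty and maximises CFSE. → square planar.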